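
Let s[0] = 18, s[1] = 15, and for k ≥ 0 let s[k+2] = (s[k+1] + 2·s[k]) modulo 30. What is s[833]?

15

Computing terms: s[0] = 18,  s[1] = 15,  s[2] = 21,  s[3] = 21,  s[4] = 3,  s[5] = 15,  s[6] = 21.
Since (s[5], s[6]) = (s[1], s[2]) = (15, 21) (two consecutive terms determine the rest), the sequence is eventually periodic: after a pre-period of length 1 it cycles with period 4.
For k ≥ 1, s[k] depends only on (k - 1) mod 4. (833 - 1) mod 4 = 0, so s[833] = s[1] = 15.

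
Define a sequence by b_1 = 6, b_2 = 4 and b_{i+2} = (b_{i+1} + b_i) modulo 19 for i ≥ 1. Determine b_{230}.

10

Listing terms: b_1 = 6, b_2 = 4, b_3 = 10, b_4 = 14, b_5 = 5, b_6 = 0, b_7 = 5, b_8 = 5, b_9 = 10, b_{10} = 15, b_{11} = 6, b_{12} = 2, b_{13} = 8, b_{14} = 10, b_{15} = 18, b_{16} = 9, b_{17} = 8, b_{18} = 17, b_{19} = 6, b_{20} = 4.
Since (b_{19}, b_{20}) = (b_1, b_2) = (6, 4) (two consecutive terms determine the rest), the sequence is periodic with period 18.
(230 - 1) mod 18 = 13, so b_{230} = b_{14} = 10.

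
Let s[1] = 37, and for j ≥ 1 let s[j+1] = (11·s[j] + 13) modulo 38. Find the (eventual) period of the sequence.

Listing terms: s[1] = 37,  s[2] = 2,  s[3] = 35,  s[4] = 18,  s[5] = 21,  s[6] = 16,  s[7] = 37.
The sequence repeats with period 6.

6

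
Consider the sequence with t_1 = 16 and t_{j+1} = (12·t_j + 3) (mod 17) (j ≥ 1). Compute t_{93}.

3

Listing terms: t_1 = 16,  t_2 = 8,  t_3 = 14,  t_4 = 1,  t_5 = 15,  t_6 = 13,  t_7 = 6,  t_8 = 7,  t_9 = 2,  t_{10} = 10,  t_{11} = 4,  t_{12} = 0,  t_{13} = 3,  t_{14} = 5,  t_{15} = 12,  t_{16} = 11,  t_{17} = 16.
Since t_{17} = t_1 = 16, the sequence is periodic with period 16.
So t_{93} = t_{1 + ((93-1) mod 16)} = t_{13} = 3.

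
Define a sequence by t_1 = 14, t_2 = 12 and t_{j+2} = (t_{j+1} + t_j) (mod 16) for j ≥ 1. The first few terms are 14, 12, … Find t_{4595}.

Listing terms: t_1 = 14,  t_2 = 12,  t_3 = 10,  t_4 = 6,  t_5 = 0,  t_6 = 6,  t_7 = 6,  t_8 = 12,  t_9 = 2,  t_{10} = 14,  t_{11} = 0,  t_{12} = 14,  t_{13} = 14,  t_{14} = 12.
The sequence repeats with period 12.
So t_{4595} = t_{1 + ((4595-1) mod 12)} = t_{11} = 0.

0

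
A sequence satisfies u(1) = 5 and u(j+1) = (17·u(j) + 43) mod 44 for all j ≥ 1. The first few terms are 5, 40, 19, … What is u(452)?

18

Listing terms: u(1) = 5; u(2) = 40; u(3) = 19; u(4) = 14; u(5) = 17; u(6) = 24; u(7) = 11; u(8) = 10; u(9) = 37; u(10) = 12; u(11) = 27; u(12) = 18; u(13) = 41; u(14) = 36; u(15) = 39; u(16) = 2; u(17) = 33; u(18) = 32; u(19) = 15; u(20) = 34; u(21) = 5.
The sequence repeats with period 20.
(452 - 1) mod 20 = 11, so u(452) = u(12) = 18.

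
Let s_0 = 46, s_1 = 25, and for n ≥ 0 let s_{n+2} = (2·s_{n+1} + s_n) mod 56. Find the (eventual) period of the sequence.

24

Computing terms: s_0 = 46,  s_1 = 25,  s_2 = 40,  s_3 = 49,  s_4 = 26,  s_5 = 45,  s_6 = 4,  s_7 = 53,  s_8 = 54,  s_9 = 49,  s_{10} = 40,  s_{11} = 17,  s_{12} = 18,  s_{13} = 53,  s_{14} = 12,  s_{15} = 21,  s_{16} = 54,  s_{17} = 17,  s_{18} = 32,  s_{19} = 25,  s_{20} = 26,  s_{21} = 21,  s_{22} = 12,  s_{23} = 45,  s_{24} = 46,  s_{25} = 25.
Since (s_{24}, s_{25}) = (s_0, s_1) = (46, 25) (two consecutive terms determine the rest), the sequence is periodic with period 24.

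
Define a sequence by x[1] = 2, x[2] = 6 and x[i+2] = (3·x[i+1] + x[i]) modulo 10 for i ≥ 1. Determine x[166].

4

Listing terms: x[1] = 2, x[2] = 6, x[3] = 0, x[4] = 6, x[5] = 8, x[6] = 0, x[7] = 8, x[8] = 4, x[9] = 0, x[10] = 4, x[11] = 2, x[12] = 0, x[13] = 2, x[14] = 6.
Since (x[13], x[14]) = (x[1], x[2]) = (2, 6) (two consecutive terms determine the rest), the sequence is periodic with period 12.
(166 - 1) mod 12 = 9, so x[166] = x[10] = 4.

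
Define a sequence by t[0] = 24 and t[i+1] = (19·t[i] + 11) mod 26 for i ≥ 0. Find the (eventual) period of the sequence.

12

We have t[0] = 24; t[1] = 25; t[2] = 18; t[3] = 15; t[4] = 10; t[5] = 19; t[6] = 8; t[7] = 7; t[8] = 14; t[9] = 17; t[10] = 22; t[11] = 13; t[12] = 24.
The sequence repeats with period 12.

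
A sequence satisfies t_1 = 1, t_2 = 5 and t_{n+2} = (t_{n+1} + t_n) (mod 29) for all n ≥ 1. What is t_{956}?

We have t_1 = 1,  t_2 = 5,  t_3 = 6,  t_4 = 11,  t_5 = 17,  t_6 = 28,  t_7 = 16,  t_8 = 15,  t_9 = 2,  t_{10} = 17,  t_{11} = 19,  t_{12} = 7,  t_{13} = 26,  t_{14} = 4,  t_{15} = 1,  t_{16} = 5.
Since (t_{15}, t_{16}) = (t_1, t_2) = (1, 5) (two consecutive terms determine the rest), the sequence is periodic with period 14.
So t_{956} = t_{1 + ((956-1) mod 14)} = t_4 = 11.

11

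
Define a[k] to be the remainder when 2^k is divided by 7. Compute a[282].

a[0] = 1, a[1] = 2, a[2] = 4, a[3] = 1.
The sequence repeats with period 3.
(282 - 0) mod 3 = 0, so a[282] = a[0] = 1.

1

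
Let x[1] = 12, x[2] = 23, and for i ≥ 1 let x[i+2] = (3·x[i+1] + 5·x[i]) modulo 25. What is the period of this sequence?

20

x[1] = 12,  x[2] = 23,  x[3] = 4,  x[4] = 2,  x[5] = 1,  x[6] = 13,  x[7] = 19,  x[8] = 22,  x[9] = 11,  x[10] = 18,  x[11] = 9,  x[12] = 17,  x[13] = 21,  x[14] = 23,  x[15] = 24,  x[16] = 12,  x[17] = 6,  x[18] = 3,  x[19] = 14,  x[20] = 7,  x[21] = 16,  x[22] = 8,  x[23] = 4,  x[24] = 2.
Since (x[23], x[24]) = (x[3], x[4]) = (4, 2) (two consecutive terms determine the rest), the sequence is eventually periodic: after a pre-period of length 2 it cycles with period 20.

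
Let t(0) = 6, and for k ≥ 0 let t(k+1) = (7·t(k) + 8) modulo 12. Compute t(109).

2

We have t(0) = 6,  t(1) = 2,  t(2) = 10,  t(3) = 6.
Since t(3) = t(0) = 6, the sequence is periodic with period 3.
(109 - 0) mod 3 = 1, so t(109) = t(1) = 2.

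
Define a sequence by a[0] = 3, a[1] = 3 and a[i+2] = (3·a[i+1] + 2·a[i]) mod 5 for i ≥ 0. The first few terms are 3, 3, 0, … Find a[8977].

3

Computing terms: a[0] = 3, a[1] = 3, a[2] = 0, a[3] = 1, a[4] = 3, a[5] = 1, a[6] = 4, a[7] = 4, a[8] = 0, a[9] = 3, a[10] = 4, a[11] = 3, a[12] = 2, a[13] = 2, a[14] = 0, a[15] = 4, a[16] = 2, a[17] = 4, a[18] = 1, a[19] = 1, a[20] = 0, a[21] = 2, a[22] = 1, a[23] = 2, a[24] = 3, a[25] = 3.
Since (a[24], a[25]) = (a[0], a[1]) = (3, 3) (two consecutive terms determine the rest), the sequence is periodic with period 24.
So a[8977] = a[0 + ((8977-0) mod 24)] = a[1] = 3.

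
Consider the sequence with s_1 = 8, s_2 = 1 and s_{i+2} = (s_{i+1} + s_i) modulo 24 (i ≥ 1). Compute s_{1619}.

s_1 = 8, s_2 = 1, s_3 = 9, s_4 = 10, s_5 = 19, s_6 = 5, s_7 = 0, s_8 = 5, s_9 = 5, s_{10} = 10, s_{11} = 15, s_{12} = 1, s_{13} = 16, s_{14} = 17, s_{15} = 9, s_{16} = 2, s_{17} = 11, s_{18} = 13, s_{19} = 0, s_{20} = 13, s_{21} = 13, s_{22} = 2, s_{23} = 15, s_{24} = 17, s_{25} = 8, s_{26} = 1.
Since (s_{25}, s_{26}) = (s_1, s_2) = (8, 1) (two consecutive terms determine the rest), the sequence is periodic with period 24.
(1619 - 1) mod 24 = 10, so s_{1619} = s_{11} = 15.

15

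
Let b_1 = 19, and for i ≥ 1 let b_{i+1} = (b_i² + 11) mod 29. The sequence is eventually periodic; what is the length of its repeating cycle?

Listing terms: b_1 = 19, b_2 = 24, b_3 = 7, b_4 = 2, b_5 = 15, b_6 = 4, b_7 = 27, b_8 = 15.
Since b_8 = b_5 = 15, the sequence is eventually periodic: after a pre-period of length 4 it cycles with period 3.

3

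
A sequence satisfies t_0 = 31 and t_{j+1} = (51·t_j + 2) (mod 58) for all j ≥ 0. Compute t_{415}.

45

Listing terms: t_0 = 31,  t_1 = 17,  t_2 = 57,  t_3 = 9,  t_4 = 55,  t_5 = 23,  t_6 = 15,  t_7 = 13,  t_8 = 27,  t_9 = 45,  t_{10} = 35,  t_{11} = 47,  t_{12} = 21,  t_{13} = 29,  t_{14} = 31.
Since t_{14} = t_0 = 31, the sequence is periodic with period 14.
So t_{415} = t_{0 + ((415-0) mod 14)} = t_9 = 45.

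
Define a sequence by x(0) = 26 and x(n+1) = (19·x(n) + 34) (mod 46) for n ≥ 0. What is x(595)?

x(0) = 26; x(1) = 22; x(2) = 38; x(3) = 20; x(4) = 0; x(5) = 34; x(6) = 36; x(7) = 28; x(8) = 14; x(9) = 24; x(10) = 30; x(11) = 6; x(12) = 10; x(13) = 40; x(14) = 12; x(15) = 32; x(16) = 44; x(17) = 42; x(18) = 4; x(19) = 18; x(20) = 8; x(21) = 2; x(22) = 26.
The sequence repeats with period 22.
So x(595) = x(0 + ((595-0) mod 22)) = x(1) = 22.

22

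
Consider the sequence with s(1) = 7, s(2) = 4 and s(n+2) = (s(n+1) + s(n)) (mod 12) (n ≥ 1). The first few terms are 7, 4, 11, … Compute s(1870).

We have s(1) = 7,  s(2) = 4,  s(3) = 11,  s(4) = 3,  s(5) = 2,  s(6) = 5,  s(7) = 7,  s(8) = 0,  s(9) = 7,  s(10) = 7,  s(11) = 2,  s(12) = 9,  s(13) = 11,  s(14) = 8,  s(15) = 7,  s(16) = 3,  s(17) = 10,  s(18) = 1,  s(19) = 11,  s(20) = 0,  s(21) = 11,  s(22) = 11,  s(23) = 10,  s(24) = 9,  s(25) = 7,  s(26) = 4.
The sequence repeats with period 24.
(1870 - 1) mod 24 = 21, so s(1870) = s(22) = 11.

11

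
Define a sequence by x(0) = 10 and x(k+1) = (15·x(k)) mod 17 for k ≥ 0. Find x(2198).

x(0) = 10,  x(1) = 14,  x(2) = 6,  x(3) = 5,  x(4) = 7,  x(5) = 3,  x(6) = 11,  x(7) = 12,  x(8) = 10.
The sequence repeats with period 8.
(2198 - 0) mod 8 = 6, so x(2198) = x(6) = 11.

11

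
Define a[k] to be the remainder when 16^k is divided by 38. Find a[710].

6

Listing terms: a[1] = 16, a[2] = 28, a[3] = 30, a[4] = 24, a[5] = 4, a[6] = 26, a[7] = 36, a[8] = 6, a[9] = 20, a[10] = 16.
Since a[10] = a[1] = 16, the sequence is periodic with period 9.
So a[710] = a[1 + ((710-1) mod 9)] = a[8] = 6.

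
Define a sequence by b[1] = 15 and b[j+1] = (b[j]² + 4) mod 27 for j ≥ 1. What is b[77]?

23

Computing terms: b[1] = 15,  b[2] = 13,  b[3] = 11,  b[4] = 17,  b[5] = 23,  b[6] = 20,  b[7] = 26,  b[8] = 5,  b[9] = 2,  b[10] = 8,  b[11] = 14,  b[12] = 11.
Since b[12] = b[3] = 11, the sequence is eventually periodic: after a pre-period of length 2 it cycles with period 9.
For j ≥ 3, b[j] depends only on (j - 3) mod 9. (77 - 3) mod 9 = 2, so b[77] = b[5] = 23.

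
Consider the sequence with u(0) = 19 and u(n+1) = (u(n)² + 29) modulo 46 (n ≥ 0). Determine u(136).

1

We have u(0) = 19; u(1) = 22; u(2) = 7; u(3) = 32; u(4) = 41; u(5) = 8; u(6) = 1; u(7) = 30; u(8) = 9; u(9) = 18; u(10) = 31; u(11) = 24; u(12) = 7.
Since u(12) = u(2) = 7, the sequence is eventually periodic: after a pre-period of length 2 it cycles with period 10.
For n ≥ 2, u(n) depends only on (n - 2) mod 10. (136 - 2) mod 10 = 4, so u(136) = u(6) = 1.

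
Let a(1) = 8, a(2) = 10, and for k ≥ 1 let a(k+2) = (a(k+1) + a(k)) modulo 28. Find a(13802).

18

Listing terms: a(1) = 8, a(2) = 10, a(3) = 18, a(4) = 0, a(5) = 18, a(6) = 18, a(7) = 8, a(8) = 26, a(9) = 6, a(10) = 4, a(11) = 10, a(12) = 14, a(13) = 24, a(14) = 10, a(15) = 6, a(16) = 16, a(17) = 22, a(18) = 10, a(19) = 4, a(20) = 14, a(21) = 18, a(22) = 4, a(23) = 22, a(24) = 26, a(25) = 20, a(26) = 18, a(27) = 10, a(28) = 0, a(29) = 10, a(30) = 10, a(31) = 20, a(32) = 2, a(33) = 22, a(34) = 24, a(35) = 18, a(36) = 14, a(37) = 4, a(38) = 18, a(39) = 22, a(40) = 12, a(41) = 6, a(42) = 18, a(43) = 24, a(44) = 14, a(45) = 10, a(46) = 24, a(47) = 6, a(48) = 2, a(49) = 8, a(50) = 10.
The sequence repeats with period 48.
(13802 - 1) mod 48 = 25, so a(13802) = a(26) = 18.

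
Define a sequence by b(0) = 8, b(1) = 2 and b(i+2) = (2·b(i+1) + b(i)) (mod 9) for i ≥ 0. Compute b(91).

2

We have b(0) = 8, b(1) = 2, b(2) = 3, b(3) = 8, b(4) = 1, b(5) = 1, b(6) = 3, b(7) = 7, b(8) = 8, b(9) = 5, b(10) = 0, b(11) = 5, b(12) = 1, b(13) = 7, b(14) = 6, b(15) = 1, b(16) = 8, b(17) = 8, b(18) = 6, b(19) = 2, b(20) = 1, b(21) = 4, b(22) = 0, b(23) = 4, b(24) = 8, b(25) = 2.
Since (b(24), b(25)) = (b(0), b(1)) = (8, 2) (two consecutive terms determine the rest), the sequence is periodic with period 24.
(91 - 0) mod 24 = 19, so b(91) = b(19) = 2.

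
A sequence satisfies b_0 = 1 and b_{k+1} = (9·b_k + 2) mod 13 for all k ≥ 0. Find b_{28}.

11

b_0 = 1,  b_1 = 11,  b_2 = 10,  b_3 = 1.
The sequence repeats with period 3.
So b_{28} = b_{0 + ((28-0) mod 3)} = b_1 = 11.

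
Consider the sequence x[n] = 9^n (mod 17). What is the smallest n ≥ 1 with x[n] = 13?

2

Computing terms: x[0] = 1,  x[1] = 9,  x[2] = 13,  x[3] = 15,  x[4] = 16,  x[5] = 8,  x[6] = 4,  x[7] = 2,  x[8] = 1.
Since x[8] = x[0] = 1, the sequence is periodic with period 8.
The value 13 first appears (with n ≥ 1) at x[2].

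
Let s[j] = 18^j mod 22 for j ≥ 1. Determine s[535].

Computing terms: s[1] = 18; s[2] = 16; s[3] = 2; s[4] = 14; s[5] = 10; s[6] = 4; s[7] = 6; s[8] = 20; s[9] = 8; s[10] = 12; s[11] = 18.
The sequence repeats with period 10.
So s[535] = s[1 + ((535-1) mod 10)] = s[5] = 10.

10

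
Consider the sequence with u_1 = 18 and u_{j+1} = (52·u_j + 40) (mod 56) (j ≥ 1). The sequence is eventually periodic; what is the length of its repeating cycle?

6

We have u_1 = 18, u_2 = 24, u_3 = 0, u_4 = 40, u_5 = 48, u_6 = 16, u_7 = 32, u_8 = 24.
Since u_8 = u_2 = 24, the sequence is eventually periodic: after a pre-period of length 1 it cycles with period 6.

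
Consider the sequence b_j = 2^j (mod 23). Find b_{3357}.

b_1 = 2, b_2 = 4, b_3 = 8, b_4 = 16, b_5 = 9, b_6 = 18, b_7 = 13, b_8 = 3, b_9 = 6, b_{10} = 12, b_{11} = 1, b_{12} = 2.
The sequence repeats with period 11.
So b_{3357} = b_{1 + ((3357-1) mod 11)} = b_2 = 4.

4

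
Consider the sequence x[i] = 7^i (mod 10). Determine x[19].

3

Listing terms: x[1] = 7,  x[2] = 9,  x[3] = 3,  x[4] = 1,  x[5] = 7.
The sequence repeats with period 4.
So x[19] = x[1 + ((19-1) mod 4)] = x[3] = 3.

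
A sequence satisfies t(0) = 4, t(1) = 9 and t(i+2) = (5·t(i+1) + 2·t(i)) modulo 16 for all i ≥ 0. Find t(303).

Computing terms: t(0) = 4,  t(1) = 9,  t(2) = 5,  t(3) = 11,  t(4) = 1,  t(5) = 11,  t(6) = 9,  t(7) = 3,  t(8) = 1,  t(9) = 11.
Since (t(8), t(9)) = (t(4), t(5)) = (1, 11) (two consecutive terms determine the rest), the sequence is eventually periodic: after a pre-period of length 4 it cycles with period 4.
For i ≥ 4, t(i) depends only on (i - 4) mod 4. (303 - 4) mod 4 = 3, so t(303) = t(7) = 3.

3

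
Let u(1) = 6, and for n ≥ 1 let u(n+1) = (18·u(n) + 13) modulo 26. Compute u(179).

7

u(1) = 6, u(2) = 17, u(3) = 7, u(4) = 9, u(5) = 19, u(6) = 17.
Since u(6) = u(2) = 17, the sequence is eventually periodic: after a pre-period of length 1 it cycles with period 4.
For n ≥ 2, u(n) depends only on (n - 2) mod 4. (179 - 2) mod 4 = 1, so u(179) = u(3) = 7.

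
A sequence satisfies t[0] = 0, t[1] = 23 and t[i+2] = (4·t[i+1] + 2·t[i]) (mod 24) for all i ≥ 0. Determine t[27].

0

t[0] = 0, t[1] = 23, t[2] = 20, t[3] = 6, t[4] = 16, t[5] = 4, t[6] = 0, t[7] = 8, t[8] = 8, t[9] = 0, t[10] = 16, t[11] = 16, t[12] = 0, t[13] = 8.
Since (t[12], t[13]) = (t[6], t[7]) = (0, 8) (two consecutive terms determine the rest), the sequence is eventually periodic: after a pre-period of length 6 it cycles with period 6.
For i ≥ 6, t[i] depends only on (i - 6) mod 6. (27 - 6) mod 6 = 3, so t[27] = t[9] = 0.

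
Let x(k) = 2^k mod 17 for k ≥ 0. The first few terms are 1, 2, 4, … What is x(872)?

Listing terms: x(0) = 1, x(1) = 2, x(2) = 4, x(3) = 8, x(4) = 16, x(5) = 15, x(6) = 13, x(7) = 9, x(8) = 1.
Since x(8) = x(0) = 1, the sequence is periodic with period 8.
So x(872) = x(0 + ((872-0) mod 8)) = x(0) = 1.

1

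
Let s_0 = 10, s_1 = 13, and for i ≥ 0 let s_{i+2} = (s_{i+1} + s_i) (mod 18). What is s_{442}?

Listing terms: s_0 = 10, s_1 = 13, s_2 = 5, s_3 = 0, s_4 = 5, s_5 = 5, s_6 = 10, s_7 = 15, s_8 = 7, s_9 = 4, s_{10} = 11, s_{11} = 15, s_{12} = 8, s_{13} = 5, s_{14} = 13, s_{15} = 0, s_{16} = 13, s_{17} = 13, s_{18} = 8, s_{19} = 3, s_{20} = 11, s_{21} = 14, s_{22} = 7, s_{23} = 3, s_{24} = 10, s_{25} = 13.
The sequence repeats with period 24.
So s_{442} = s_{0 + ((442-0) mod 24)} = s_{10} = 11.

11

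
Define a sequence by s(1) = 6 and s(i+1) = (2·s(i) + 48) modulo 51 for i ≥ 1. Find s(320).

Computing terms: s(1) = 6, s(2) = 9, s(3) = 15, s(4) = 27, s(5) = 0, s(6) = 48, s(7) = 42, s(8) = 30, s(9) = 6.
Since s(9) = s(1) = 6, the sequence is periodic with period 8.
(320 - 1) mod 8 = 7, so s(320) = s(8) = 30.

30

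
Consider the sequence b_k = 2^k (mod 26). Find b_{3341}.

Listing terms: b_0 = 1,  b_1 = 2,  b_2 = 4,  b_3 = 8,  b_4 = 16,  b_5 = 6,  b_6 = 12,  b_7 = 24,  b_8 = 22,  b_9 = 18,  b_{10} = 10,  b_{11} = 20,  b_{12} = 14,  b_{13} = 2.
Since b_{13} = b_1 = 2, the sequence is eventually periodic: after a pre-period of length 1 it cycles with period 12.
For k ≥ 1, b_k depends only on (k - 1) mod 12. (3341 - 1) mod 12 = 4, so b_{3341} = b_5 = 6.

6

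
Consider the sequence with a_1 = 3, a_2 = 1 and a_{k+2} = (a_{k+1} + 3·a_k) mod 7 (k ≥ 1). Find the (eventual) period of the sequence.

24

We have a_1 = 3, a_2 = 1, a_3 = 3, a_4 = 6, a_5 = 1, a_6 = 5, a_7 = 1, a_8 = 2, a_9 = 5, a_{10} = 4, a_{11} = 5, a_{12} = 3, a_{13} = 4, a_{14} = 6, a_{15} = 4, a_{16} = 1, a_{17} = 6, a_{18} = 2, a_{19} = 6, a_{20} = 5, a_{21} = 2, a_{22} = 3, a_{23} = 2, a_{24} = 4, a_{25} = 3, a_{26} = 1.
Since (a_{25}, a_{26}) = (a_1, a_2) = (3, 1) (two consecutive terms determine the rest), the sequence is periodic with period 24.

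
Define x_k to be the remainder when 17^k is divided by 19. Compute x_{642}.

We have x_0 = 1; x_1 = 17; x_2 = 4; x_3 = 11; x_4 = 16; x_5 = 6; x_6 = 7; x_7 = 5; x_8 = 9; x_9 = 1.
Since x_9 = x_0 = 1, the sequence is periodic with period 9.
(642 - 0) mod 9 = 3, so x_{642} = x_3 = 11.

11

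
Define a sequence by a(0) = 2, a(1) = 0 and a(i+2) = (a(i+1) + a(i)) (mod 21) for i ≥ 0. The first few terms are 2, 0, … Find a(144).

2

Computing terms: a(0) = 2; a(1) = 0; a(2) = 2; a(3) = 2; a(4) = 4; a(5) = 6; a(6) = 10; a(7) = 16; a(8) = 5; a(9) = 0; a(10) = 5; a(11) = 5; a(12) = 10; a(13) = 15; a(14) = 4; a(15) = 19; a(16) = 2; a(17) = 0.
Since (a(16), a(17)) = (a(0), a(1)) = (2, 0) (two consecutive terms determine the rest), the sequence is periodic with period 16.
(144 - 0) mod 16 = 0, so a(144) = a(0) = 2.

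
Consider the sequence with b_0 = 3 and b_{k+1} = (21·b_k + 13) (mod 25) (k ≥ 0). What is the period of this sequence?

25

Computing terms: b_0 = 3; b_1 = 1; b_2 = 9; b_3 = 2; b_4 = 5; b_5 = 18; b_6 = 16; b_7 = 24; b_8 = 17; b_9 = 20; b_{10} = 8; b_{11} = 6; b_{12} = 14; b_{13} = 7; b_{14} = 10; b_{15} = 23; b_{16} = 21; b_{17} = 4; b_{18} = 22; b_{19} = 0; b_{20} = 13; b_{21} = 11; b_{22} = 19; b_{23} = 12; b_{24} = 15; b_{25} = 3.
Since b_{25} = b_0 = 3, the sequence is periodic with period 25.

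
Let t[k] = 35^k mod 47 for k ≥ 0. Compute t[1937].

We have t[0] = 1,  t[1] = 35,  t[2] = 3,  t[3] = 11,  t[4] = 9,  t[5] = 33,  t[6] = 27,  t[7] = 5,  t[8] = 34,  t[9] = 15,  t[10] = 8,  t[11] = 45,  t[12] = 24,  t[13] = 41,  t[14] = 25,  t[15] = 29,  t[16] = 28,  t[17] = 40,  t[18] = 37,  t[19] = 26,  t[20] = 17,  t[21] = 31,  t[22] = 4,  t[23] = 46,  t[24] = 12,  t[25] = 44,  t[26] = 36,  t[27] = 38,  t[28] = 14,  t[29] = 20,  t[30] = 42,  t[31] = 13,  t[32] = 32,  t[33] = 39,  t[34] = 2,  t[35] = 23,  t[36] = 6,  t[37] = 22,  t[38] = 18,  t[39] = 19,  t[40] = 7,  t[41] = 10,  t[42] = 21,  t[43] = 30,  t[44] = 16,  t[45] = 43,  t[46] = 1.
The sequence repeats with period 46.
So t[1937] = t[0 + ((1937-0) mod 46)] = t[5] = 33.

33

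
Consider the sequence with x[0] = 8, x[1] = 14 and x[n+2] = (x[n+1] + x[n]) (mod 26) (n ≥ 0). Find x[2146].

x[0] = 8,  x[1] = 14,  x[2] = 22,  x[3] = 10,  x[4] = 6,  x[5] = 16,  x[6] = 22,  x[7] = 12,  x[8] = 8,  x[9] = 20,  x[10] = 2,  x[11] = 22,  x[12] = 24,  x[13] = 20,  x[14] = 18,  x[15] = 12,  x[16] = 4,  x[17] = 16,  x[18] = 20,  x[19] = 10,  x[20] = 4,  x[21] = 14,  x[22] = 18,  x[23] = 6,  x[24] = 24,  x[25] = 4,  x[26] = 2,  x[27] = 6,  x[28] = 8,  x[29] = 14.
The sequence repeats with period 28.
So x[2146] = x[0 + ((2146-0) mod 28)] = x[18] = 20.

20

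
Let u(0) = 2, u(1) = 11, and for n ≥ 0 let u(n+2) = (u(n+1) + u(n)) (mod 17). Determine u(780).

4

u(0) = 2, u(1) = 11, u(2) = 13, u(3) = 7, u(4) = 3, u(5) = 10, u(6) = 13, u(7) = 6, u(8) = 2, u(9) = 8, u(10) = 10, u(11) = 1, u(12) = 11, u(13) = 12, u(14) = 6, u(15) = 1, u(16) = 7, u(17) = 8, u(18) = 15, u(19) = 6, u(20) = 4, u(21) = 10, u(22) = 14, u(23) = 7, u(24) = 4, u(25) = 11, u(26) = 15, u(27) = 9, u(28) = 7, u(29) = 16, u(30) = 6, u(31) = 5, u(32) = 11, u(33) = 16, u(34) = 10, u(35) = 9, u(36) = 2, u(37) = 11.
Since (u(36), u(37)) = (u(0), u(1)) = (2, 11) (two consecutive terms determine the rest), the sequence is periodic with period 36.
So u(780) = u(0 + ((780-0) mod 36)) = u(24) = 4.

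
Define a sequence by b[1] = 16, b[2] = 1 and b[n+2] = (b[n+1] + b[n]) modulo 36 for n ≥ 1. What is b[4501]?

20

Listing terms: b[1] = 16, b[2] = 1, b[3] = 17, b[4] = 18, b[5] = 35, b[6] = 17, b[7] = 16, b[8] = 33, b[9] = 13, b[10] = 10, b[11] = 23, b[12] = 33, b[13] = 20, b[14] = 17, b[15] = 1, b[16] = 18, b[17] = 19, b[18] = 1, b[19] = 20, b[20] = 21, b[21] = 5, b[22] = 26, b[23] = 31, b[24] = 21, b[25] = 16, b[26] = 1.
The sequence repeats with period 24.
So b[4501] = b[1 + ((4501-1) mod 24)] = b[13] = 20.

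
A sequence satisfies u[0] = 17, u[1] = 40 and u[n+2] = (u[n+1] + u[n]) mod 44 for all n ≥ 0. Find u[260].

17

Computing terms: u[0] = 17, u[1] = 40, u[2] = 13, u[3] = 9, u[4] = 22, u[5] = 31, u[6] = 9, u[7] = 40, u[8] = 5, u[9] = 1, u[10] = 6, u[11] = 7, u[12] = 13, u[13] = 20, u[14] = 33, u[15] = 9, u[16] = 42, u[17] = 7, u[18] = 5, u[19] = 12, u[20] = 17, u[21] = 29, u[22] = 2, u[23] = 31, u[24] = 33, u[25] = 20, u[26] = 9, u[27] = 29, u[28] = 38, u[29] = 23, u[30] = 17, u[31] = 40.
Since (u[30], u[31]) = (u[0], u[1]) = (17, 40) (two consecutive terms determine the rest), the sequence is periodic with period 30.
So u[260] = u[0 + ((260-0) mod 30)] = u[20] = 17.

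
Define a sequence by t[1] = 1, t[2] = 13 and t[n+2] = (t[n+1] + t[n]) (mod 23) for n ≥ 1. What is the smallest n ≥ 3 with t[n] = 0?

22

Listing terms: t[1] = 1, t[2] = 13, t[3] = 14, t[4] = 4, t[5] = 18, t[6] = 22, t[7] = 17, t[8] = 16, t[9] = 10, t[10] = 3, t[11] = 13, t[12] = 16, t[13] = 6, t[14] = 22, t[15] = 5, t[16] = 4, t[17] = 9, t[18] = 13, t[19] = 22, t[20] = 12, t[21] = 11, t[22] = 0, t[23] = 11, t[24] = 11, t[25] = 22, t[26] = 10, t[27] = 9, t[28] = 19, t[29] = 5, t[30] = 1, t[31] = 6, t[32] = 7, t[33] = 13, t[34] = 20, t[35] = 10, t[36] = 7, t[37] = 17, t[38] = 1, t[39] = 18, t[40] = 19, t[41] = 14, t[42] = 10, t[43] = 1, t[44] = 11, t[45] = 12, t[46] = 0, t[47] = 12, t[48] = 12, t[49] = 1, t[50] = 13.
The sequence repeats with period 48.
The value 0 first appears (with n ≥ 3) at t[22].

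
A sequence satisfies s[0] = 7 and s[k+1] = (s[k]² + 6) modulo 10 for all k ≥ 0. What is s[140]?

Listing terms: s[0] = 7,  s[1] = 5,  s[2] = 1,  s[3] = 7.
The sequence repeats with period 3.
So s[140] = s[0 + ((140-0) mod 3)] = s[2] = 1.

1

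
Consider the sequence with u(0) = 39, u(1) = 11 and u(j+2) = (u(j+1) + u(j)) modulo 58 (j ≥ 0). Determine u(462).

We have u(0) = 39,  u(1) = 11,  u(2) = 50,  u(3) = 3,  u(4) = 53,  u(5) = 56,  u(6) = 51,  u(7) = 49,  u(8) = 42,  u(9) = 33,  u(10) = 17,  u(11) = 50,  u(12) = 9,  u(13) = 1,  u(14) = 10,  u(15) = 11,  u(16) = 21,  u(17) = 32,  u(18) = 53,  u(19) = 27,  u(20) = 22,  u(21) = 49,  u(22) = 13,  u(23) = 4,  u(24) = 17,  u(25) = 21,  u(26) = 38,  u(27) = 1,  u(28) = 39,  u(29) = 40,  u(30) = 21,  u(31) = 3,  u(32) = 24,  u(33) = 27,  u(34) = 51,  u(35) = 20,  u(36) = 13,  u(37) = 33,  u(38) = 46,  u(39) = 21,  u(40) = 9,  u(41) = 30,  u(42) = 39,  u(43) = 11.
The sequence repeats with period 42.
So u(462) = u(0 + ((462-0) mod 42)) = u(0) = 39.

39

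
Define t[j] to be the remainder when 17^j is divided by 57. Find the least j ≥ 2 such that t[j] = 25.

14

t[1] = 17; t[2] = 4; t[3] = 11; t[4] = 16; t[5] = 44; t[6] = 7; t[7] = 5; t[8] = 28; t[9] = 20; t[10] = 55; t[11] = 23; t[12] = 49; t[13] = 35; t[14] = 25; t[15] = 26; t[16] = 43; t[17] = 47; t[18] = 1; t[19] = 17.
The sequence repeats with period 18.
The value 25 first appears (with j ≥ 2) at t[14].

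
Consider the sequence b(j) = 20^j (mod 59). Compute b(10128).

Computing terms: b(0) = 1,  b(1) = 20,  b(2) = 46,  b(3) = 35,  b(4) = 51,  b(5) = 17,  b(6) = 45,  b(7) = 15,  b(8) = 5,  b(9) = 41,  b(10) = 53,  b(11) = 57,  b(12) = 19,  b(13) = 26,  b(14) = 48,  b(15) = 16,  b(16) = 25,  b(17) = 28,  b(18) = 29,  b(19) = 49,  b(20) = 36,  b(21) = 12,  b(22) = 4,  b(23) = 21,  b(24) = 7,  b(25) = 22,  b(26) = 27,  b(27) = 9,  b(28) = 3,  b(29) = 1.
Since b(29) = b(0) = 1, the sequence is periodic with period 29.
So b(10128) = b(0 + ((10128-0) mod 29)) = b(7) = 15.

15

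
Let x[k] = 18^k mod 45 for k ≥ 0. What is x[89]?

Computing terms: x[0] = 1; x[1] = 18; x[2] = 9; x[3] = 27; x[4] = 36; x[5] = 18.
Since x[5] = x[1] = 18, the sequence is eventually periodic: after a pre-period of length 1 it cycles with period 4.
For k ≥ 1, x[k] depends only on (k - 1) mod 4. (89 - 1) mod 4 = 0, so x[89] = x[1] = 18.

18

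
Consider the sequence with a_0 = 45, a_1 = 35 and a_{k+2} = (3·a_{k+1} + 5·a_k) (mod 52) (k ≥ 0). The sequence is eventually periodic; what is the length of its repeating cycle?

12

Listing terms: a_0 = 45; a_1 = 35; a_2 = 18; a_3 = 21; a_4 = 49; a_5 = 44; a_6 = 13; a_7 = 51; a_8 = 10; a_9 = 25; a_{10} = 21; a_{11} = 32; a_{12} = 45; a_{13} = 35.
Since (a_{12}, a_{13}) = (a_0, a_1) = (45, 35) (two consecutive terms determine the rest), the sequence is periodic with period 12.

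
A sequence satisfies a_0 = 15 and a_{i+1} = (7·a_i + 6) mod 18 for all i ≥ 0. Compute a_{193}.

3

Listing terms: a_0 = 15, a_1 = 3, a_2 = 9, a_3 = 15.
Since a_3 = a_0 = 15, the sequence is periodic with period 3.
So a_{193} = a_{0 + ((193-0) mod 3)} = a_1 = 3.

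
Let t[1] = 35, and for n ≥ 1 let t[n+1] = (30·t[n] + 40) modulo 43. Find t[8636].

33

We have t[1] = 35; t[2] = 15; t[3] = 17; t[4] = 34; t[5] = 28; t[6] = 20; t[7] = 38; t[8] = 19; t[9] = 8; t[10] = 22; t[11] = 12; t[12] = 13; t[13] = 0; t[14] = 40; t[15] = 36; t[16] = 2; t[17] = 14; t[18] = 30; t[19] = 37; t[20] = 32; t[21] = 11; t[22] = 26; t[23] = 3; t[24] = 1; t[25] = 27; t[26] = 33; t[27] = 41; t[28] = 23; t[29] = 42; t[30] = 10; t[31] = 39; t[32] = 6; t[33] = 5; t[34] = 18; t[35] = 21; t[36] = 25; t[37] = 16; t[38] = 4; t[39] = 31; t[40] = 24; t[41] = 29; t[42] = 7; t[43] = 35.
The sequence repeats with period 42.
(8636 - 1) mod 42 = 25, so t[8636] = t[26] = 33.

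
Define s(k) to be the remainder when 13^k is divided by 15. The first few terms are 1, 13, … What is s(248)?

We have s(0) = 1,  s(1) = 13,  s(2) = 4,  s(3) = 7,  s(4) = 1.
Since s(4) = s(0) = 1, the sequence is periodic with period 4.
So s(248) = s(0 + ((248-0) mod 4)) = s(0) = 1.

1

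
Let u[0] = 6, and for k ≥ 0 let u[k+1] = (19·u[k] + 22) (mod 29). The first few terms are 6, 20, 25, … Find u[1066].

25

Listing terms: u[0] = 6, u[1] = 20, u[2] = 25, u[3] = 4, u[4] = 11, u[5] = 28, u[6] = 3, u[7] = 21, u[8] = 15, u[9] = 17, u[10] = 26, u[11] = 23, u[12] = 24, u[13] = 14, u[14] = 27, u[15] = 13, u[16] = 8, u[17] = 0, u[18] = 22, u[19] = 5, u[20] = 1, u[21] = 12, u[22] = 18, u[23] = 16, u[24] = 7, u[25] = 10, u[26] = 9, u[27] = 19, u[28] = 6.
The sequence repeats with period 28.
(1066 - 0) mod 28 = 2, so u[1066] = u[2] = 25.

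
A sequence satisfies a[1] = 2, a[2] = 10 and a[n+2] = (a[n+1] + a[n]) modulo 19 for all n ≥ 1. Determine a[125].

Listing terms: a[1] = 2; a[2] = 10; a[3] = 12; a[4] = 3; a[5] = 15; a[6] = 18; a[7] = 14; a[8] = 13; a[9] = 8; a[10] = 2; a[11] = 10.
The sequence repeats with period 9.
(125 - 1) mod 9 = 7, so a[125] = a[8] = 13.

13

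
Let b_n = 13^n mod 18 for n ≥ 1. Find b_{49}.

b_1 = 13; b_2 = 7; b_3 = 1; b_4 = 13.
Since b_4 = b_1 = 13, the sequence is periodic with period 3.
So b_{49} = b_{1 + ((49-1) mod 3)} = b_1 = 13.

13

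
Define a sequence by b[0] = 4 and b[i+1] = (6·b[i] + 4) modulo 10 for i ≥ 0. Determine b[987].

2

Computing terms: b[0] = 4; b[1] = 8; b[2] = 2; b[3] = 6; b[4] = 0; b[5] = 4.
Since b[5] = b[0] = 4, the sequence is periodic with period 5.
(987 - 0) mod 5 = 2, so b[987] = b[2] = 2.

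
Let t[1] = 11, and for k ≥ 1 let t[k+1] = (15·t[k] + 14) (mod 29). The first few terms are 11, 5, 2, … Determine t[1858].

Listing terms: t[1] = 11, t[2] = 5, t[3] = 2, t[4] = 15, t[5] = 7, t[6] = 3, t[7] = 1, t[8] = 0, t[9] = 14, t[10] = 21, t[11] = 10, t[12] = 19, t[13] = 9, t[14] = 4, t[15] = 16, t[16] = 22, t[17] = 25, t[18] = 12, t[19] = 20, t[20] = 24, t[21] = 26, t[22] = 27, t[23] = 13, t[24] = 6, t[25] = 17, t[26] = 8, t[27] = 18, t[28] = 23, t[29] = 11.
Since t[29] = t[1] = 11, the sequence is periodic with period 28.
So t[1858] = t[1 + ((1858-1) mod 28)] = t[10] = 21.

21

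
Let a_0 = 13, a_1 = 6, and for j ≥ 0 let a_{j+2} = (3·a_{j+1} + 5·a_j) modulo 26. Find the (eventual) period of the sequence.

a_0 = 13,  a_1 = 6,  a_2 = 5,  a_3 = 19,  a_4 = 4,  a_5 = 3,  a_6 = 3,  a_7 = 24,  a_8 = 9,  a_9 = 17,  a_{10} = 18,  a_{11} = 9,  a_{12} = 13,  a_{13} = 6.
Since (a_{12}, a_{13}) = (a_0, a_1) = (13, 6) (two consecutive terms determine the rest), the sequence is periodic with period 12.

12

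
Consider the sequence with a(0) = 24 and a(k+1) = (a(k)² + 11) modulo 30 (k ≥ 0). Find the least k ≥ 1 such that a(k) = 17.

We have a(0) = 24; a(1) = 17; a(2) = 0; a(3) = 11; a(4) = 12; a(5) = 5; a(6) = 6; a(7) = 17.
Since a(7) = a(1) = 17, the sequence is eventually periodic: after a pre-period of length 1 it cycles with period 6.
The value 17 first appears (with k ≥ 1) at a(1).

1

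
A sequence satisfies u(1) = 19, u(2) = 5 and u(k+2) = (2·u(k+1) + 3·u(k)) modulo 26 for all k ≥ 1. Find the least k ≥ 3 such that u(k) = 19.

4

Computing terms: u(1) = 19, u(2) = 5, u(3) = 15, u(4) = 19, u(5) = 5.
The sequence repeats with period 3.
The value 19 next appears (with k ≥ 3) at u(4).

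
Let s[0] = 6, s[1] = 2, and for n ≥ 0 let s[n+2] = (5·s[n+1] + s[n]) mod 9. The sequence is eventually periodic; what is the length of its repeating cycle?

s[0] = 6, s[1] = 2, s[2] = 7, s[3] = 1, s[4] = 3, s[5] = 7, s[6] = 2, s[7] = 8, s[8] = 6, s[9] = 2.
The sequence repeats with period 8.

8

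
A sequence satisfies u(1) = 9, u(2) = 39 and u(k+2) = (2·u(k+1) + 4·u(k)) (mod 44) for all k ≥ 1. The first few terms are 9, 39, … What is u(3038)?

Listing terms: u(1) = 9,  u(2) = 39,  u(3) = 26,  u(4) = 32,  u(5) = 36,  u(6) = 24,  u(7) = 16,  u(8) = 40,  u(9) = 12,  u(10) = 8,  u(11) = 20,  u(12) = 28,  u(13) = 4,  u(14) = 32,  u(15) = 36.
Since (u(14), u(15)) = (u(4), u(5)) = (32, 36) (two consecutive terms determine the rest), the sequence is eventually periodic: after a pre-period of length 3 it cycles with period 10.
For k ≥ 4, u(k) depends only on (k - 4) mod 10. (3038 - 4) mod 10 = 4, so u(3038) = u(8) = 40.

40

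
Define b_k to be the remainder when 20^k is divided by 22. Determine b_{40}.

12

We have b_1 = 20,  b_2 = 4,  b_3 = 14,  b_4 = 16,  b_5 = 12,  b_6 = 20.
The sequence repeats with period 5.
(40 - 1) mod 5 = 4, so b_{40} = b_5 = 12.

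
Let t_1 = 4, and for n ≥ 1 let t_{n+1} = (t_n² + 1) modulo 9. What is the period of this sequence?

3

We have t_1 = 4,  t_2 = 8,  t_3 = 2,  t_4 = 5,  t_5 = 8.
Since t_5 = t_2 = 8, the sequence is eventually periodic: after a pre-period of length 1 it cycles with period 3.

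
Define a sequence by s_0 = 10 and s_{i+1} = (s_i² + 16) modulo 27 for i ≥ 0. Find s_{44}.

Computing terms: s_0 = 10,  s_1 = 8,  s_2 = 26,  s_3 = 17,  s_4 = 8.
Since s_4 = s_1 = 8, the sequence is eventually periodic: after a pre-period of length 1 it cycles with period 3.
For i ≥ 1, s_i depends only on (i - 1) mod 3. (44 - 1) mod 3 = 1, so s_{44} = s_2 = 26.

26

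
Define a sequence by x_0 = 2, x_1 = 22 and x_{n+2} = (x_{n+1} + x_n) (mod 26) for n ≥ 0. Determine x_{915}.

14

Listing terms: x_0 = 2,  x_1 = 22,  x_2 = 24,  x_3 = 20,  x_4 = 18,  x_5 = 12,  x_6 = 4,  x_7 = 16,  x_8 = 20,  x_9 = 10,  x_{10} = 4,  x_{11} = 14,  x_{12} = 18,  x_{13} = 6,  x_{14} = 24,  x_{15} = 4,  x_{16} = 2,  x_{17} = 6,  x_{18} = 8,  x_{19} = 14,  x_{20} = 22,  x_{21} = 10,  x_{22} = 6,  x_{23} = 16,  x_{24} = 22,  x_{25} = 12,  x_{26} = 8,  x_{27} = 20,  x_{28} = 2,  x_{29} = 22.
The sequence repeats with period 28.
(915 - 0) mod 28 = 19, so x_{915} = x_{19} = 14.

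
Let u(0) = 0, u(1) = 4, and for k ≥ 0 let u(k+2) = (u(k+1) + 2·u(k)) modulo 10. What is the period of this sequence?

4

u(0) = 0,  u(1) = 4,  u(2) = 4,  u(3) = 2,  u(4) = 0,  u(5) = 4.
The sequence repeats with period 4.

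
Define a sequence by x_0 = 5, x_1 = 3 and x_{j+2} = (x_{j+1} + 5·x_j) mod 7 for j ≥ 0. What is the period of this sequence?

21

Listing terms: x_0 = 5; x_1 = 3; x_2 = 0; x_3 = 1; x_4 = 1; x_5 = 6; x_6 = 4; x_7 = 6; x_8 = 5; x_9 = 0; x_{10} = 4; x_{11} = 4; x_{12} = 3; x_{13} = 2; x_{14} = 3; x_{15} = 6; x_{16} = 0; x_{17} = 2; x_{18} = 2; x_{19} = 5; x_{20} = 1; x_{21} = 5; x_{22} = 3.
The sequence repeats with period 21.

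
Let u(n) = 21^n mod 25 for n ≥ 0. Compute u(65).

u(0) = 1, u(1) = 21, u(2) = 16, u(3) = 11, u(4) = 6, u(5) = 1.
The sequence repeats with period 5.
(65 - 0) mod 5 = 0, so u(65) = u(0) = 1.

1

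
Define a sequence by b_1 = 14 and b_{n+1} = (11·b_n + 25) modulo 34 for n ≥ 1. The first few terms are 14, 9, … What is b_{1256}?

We have b_1 = 14, b_2 = 9, b_3 = 22, b_4 = 29, b_5 = 4, b_6 = 1, b_7 = 2, b_8 = 13, b_9 = 32, b_{10} = 3, b_{11} = 24, b_{12} = 17, b_{13} = 8, b_{14} = 11, b_{15} = 10, b_{16} = 33, b_{17} = 14.
The sequence repeats with period 16.
(1256 - 1) mod 16 = 7, so b_{1256} = b_8 = 13.

13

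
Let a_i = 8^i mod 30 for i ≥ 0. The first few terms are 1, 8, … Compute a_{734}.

We have a_0 = 1,  a_1 = 8,  a_2 = 4,  a_3 = 2,  a_4 = 16,  a_5 = 8.
Since a_5 = a_1 = 8, the sequence is eventually periodic: after a pre-period of length 1 it cycles with period 4.
For i ≥ 1, a_i depends only on (i - 1) mod 4. (734 - 1) mod 4 = 1, so a_{734} = a_2 = 4.

4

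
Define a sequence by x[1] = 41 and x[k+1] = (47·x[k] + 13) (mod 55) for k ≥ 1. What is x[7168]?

x[1] = 41, x[2] = 15, x[3] = 3, x[4] = 44, x[5] = 46, x[6] = 30, x[7] = 48, x[8] = 14, x[9] = 11, x[10] = 35, x[11] = 8, x[12] = 4, x[13] = 36, x[14] = 0, x[15] = 13, x[16] = 19, x[17] = 26, x[18] = 25, x[19] = 33, x[20] = 24, x[21] = 41.
The sequence repeats with period 20.
So x[7168] = x[1 + ((7168-1) mod 20)] = x[8] = 14.

14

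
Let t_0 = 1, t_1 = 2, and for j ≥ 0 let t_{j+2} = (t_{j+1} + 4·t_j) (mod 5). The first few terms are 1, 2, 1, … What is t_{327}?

4

Listing terms: t_0 = 1; t_1 = 2; t_2 = 1; t_3 = 4; t_4 = 3; t_5 = 4; t_6 = 1; t_7 = 2.
Since (t_6, t_7) = (t_0, t_1) = (1, 2) (two consecutive terms determine the rest), the sequence is periodic with period 6.
(327 - 0) mod 6 = 3, so t_{327} = t_3 = 4.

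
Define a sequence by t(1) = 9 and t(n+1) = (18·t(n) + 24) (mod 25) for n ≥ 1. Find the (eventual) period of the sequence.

4

Computing terms: t(1) = 9; t(2) = 11; t(3) = 22; t(4) = 20; t(5) = 9.
Since t(5) = t(1) = 9, the sequence is periodic with period 4.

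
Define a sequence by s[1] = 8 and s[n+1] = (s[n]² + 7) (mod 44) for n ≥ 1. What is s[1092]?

43

We have s[1] = 8,  s[2] = 27,  s[3] = 32,  s[4] = 19,  s[5] = 16,  s[6] = 43,  s[7] = 8.
Since s[7] = s[1] = 8, the sequence is periodic with period 6.
So s[1092] = s[1 + ((1092-1) mod 6)] = s[6] = 43.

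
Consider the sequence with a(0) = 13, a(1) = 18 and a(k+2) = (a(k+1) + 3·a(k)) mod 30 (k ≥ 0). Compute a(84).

a(0) = 13,  a(1) = 18,  a(2) = 27,  a(3) = 21,  a(4) = 12,  a(5) = 15,  a(6) = 21,  a(7) = 6,  a(8) = 9,  a(9) = 27,  a(10) = 24,  a(11) = 15,  a(12) = 27,  a(13) = 12,  a(14) = 3,  a(15) = 9,  a(16) = 18,  a(17) = 15,  a(18) = 9,  a(19) = 24,  a(20) = 21,  a(21) = 3,  a(22) = 6,  a(23) = 15,  a(24) = 3,  a(25) = 18,  a(26) = 27.
Since (a(25), a(26)) = (a(1), a(2)) = (18, 27) (two consecutive terms determine the rest), the sequence is eventually periodic: after a pre-period of length 1 it cycles with period 24.
For k ≥ 1, a(k) depends only on (k - 1) mod 24. (84 - 1) mod 24 = 11, so a(84) = a(12) = 27.

27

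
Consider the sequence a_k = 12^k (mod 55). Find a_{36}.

1

a_1 = 12; a_2 = 34; a_3 = 23; a_4 = 1; a_5 = 12.
The sequence repeats with period 4.
(36 - 1) mod 4 = 3, so a_{36} = a_4 = 1.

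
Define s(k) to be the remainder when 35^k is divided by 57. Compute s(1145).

We have s(1) = 35,  s(2) = 28,  s(3) = 11,  s(4) = 43,  s(5) = 23,  s(6) = 7,  s(7) = 17,  s(8) = 25,  s(9) = 20,  s(10) = 16,  s(11) = 47,  s(12) = 49,  s(13) = 5,  s(14) = 4,  s(15) = 26,  s(16) = 55,  s(17) = 44,  s(18) = 1,  s(19) = 35.
Since s(19) = s(1) = 35, the sequence is periodic with period 18.
So s(1145) = s(1 + ((1145-1) mod 18)) = s(11) = 47.

47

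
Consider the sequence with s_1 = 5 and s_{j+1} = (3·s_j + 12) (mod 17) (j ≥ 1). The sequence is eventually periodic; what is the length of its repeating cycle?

We have s_1 = 5; s_2 = 10; s_3 = 8; s_4 = 2; s_5 = 1; s_6 = 15; s_7 = 6; s_8 = 13; s_9 = 0; s_{10} = 12; s_{11} = 14; s_{12} = 3; s_{13} = 4; s_{14} = 7; s_{15} = 16; s_{16} = 9; s_{17} = 5.
The sequence repeats with period 16.

16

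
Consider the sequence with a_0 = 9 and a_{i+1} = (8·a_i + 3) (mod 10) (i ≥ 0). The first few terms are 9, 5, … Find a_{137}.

5

Listing terms: a_0 = 9,  a_1 = 5,  a_2 = 3,  a_3 = 7,  a_4 = 9.
The sequence repeats with period 4.
(137 - 0) mod 4 = 1, so a_{137} = a_1 = 5.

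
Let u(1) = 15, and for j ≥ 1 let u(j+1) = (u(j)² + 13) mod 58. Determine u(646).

Computing terms: u(1) = 15, u(2) = 6, u(3) = 49, u(4) = 36, u(5) = 33, u(6) = 0, u(7) = 13, u(8) = 8, u(9) = 19, u(10) = 26, u(11) = 51, u(12) = 4, u(13) = 29, u(14) = 42, u(15) = 37, u(16) = 48, u(17) = 55, u(18) = 22, u(19) = 33.
Since u(19) = u(5) = 33, the sequence is eventually periodic: after a pre-period of length 4 it cycles with period 14.
For j ≥ 5, u(j) depends only on (j - 5) mod 14. (646 - 5) mod 14 = 11, so u(646) = u(16) = 48.

48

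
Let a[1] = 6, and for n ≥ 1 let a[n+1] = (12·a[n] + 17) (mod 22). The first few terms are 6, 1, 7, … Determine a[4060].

We have a[1] = 6,  a[2] = 1,  a[3] = 7,  a[4] = 13,  a[5] = 19,  a[6] = 3,  a[7] = 9,  a[8] = 15,  a[9] = 21,  a[10] = 5,  a[11] = 11,  a[12] = 17,  a[13] = 1.
Since a[13] = a[2] = 1, the sequence is eventually periodic: after a pre-period of length 1 it cycles with period 11.
For n ≥ 2, a[n] depends only on (n - 2) mod 11. (4060 - 2) mod 11 = 10, so a[4060] = a[12] = 17.

17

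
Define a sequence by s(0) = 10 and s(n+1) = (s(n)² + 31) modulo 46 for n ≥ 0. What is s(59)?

Computing terms: s(0) = 10,  s(1) = 39,  s(2) = 34,  s(3) = 37,  s(4) = 20,  s(5) = 17,  s(6) = 44,  s(7) = 35,  s(8) = 14,  s(9) = 43,  s(10) = 40,  s(11) = 21,  s(12) = 12,  s(13) = 37.
Since s(13) = s(3) = 37, the sequence is eventually periodic: after a pre-period of length 3 it cycles with period 10.
For n ≥ 3, s(n) depends only on (n - 3) mod 10. (59 - 3) mod 10 = 6, so s(59) = s(9) = 43.

43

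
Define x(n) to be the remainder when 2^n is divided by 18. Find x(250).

Listing terms: x(0) = 1,  x(1) = 2,  x(2) = 4,  x(3) = 8,  x(4) = 16,  x(5) = 14,  x(6) = 10,  x(7) = 2.
Since x(7) = x(1) = 2, the sequence is eventually periodic: after a pre-period of length 1 it cycles with period 6.
For n ≥ 1, x(n) depends only on (n - 1) mod 6. (250 - 1) mod 6 = 3, so x(250) = x(4) = 16.

16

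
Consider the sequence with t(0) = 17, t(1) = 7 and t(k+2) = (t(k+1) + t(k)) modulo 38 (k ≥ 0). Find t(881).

28

We have t(0) = 17; t(1) = 7; t(2) = 24; t(3) = 31; t(4) = 17; t(5) = 10; t(6) = 27; t(7) = 37; t(8) = 26; t(9) = 25; t(10) = 13; t(11) = 0; t(12) = 13; t(13) = 13; t(14) = 26; t(15) = 1; t(16) = 27; t(17) = 28; t(18) = 17; t(19) = 7.
Since (t(18), t(19)) = (t(0), t(1)) = (17, 7) (two consecutive terms determine the rest), the sequence is periodic with period 18.
So t(881) = t(0 + ((881-0) mod 18)) = t(17) = 28.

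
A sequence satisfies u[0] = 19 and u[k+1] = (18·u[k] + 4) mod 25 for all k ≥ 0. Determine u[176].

We have u[0] = 19,  u[1] = 21,  u[2] = 7,  u[3] = 5,  u[4] = 19.
Since u[4] = u[0] = 19, the sequence is periodic with period 4.
So u[176] = u[0 + ((176-0) mod 4)] = u[0] = 19.

19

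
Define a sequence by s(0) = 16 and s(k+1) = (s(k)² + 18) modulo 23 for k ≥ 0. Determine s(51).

19

We have s(0) = 16; s(1) = 21; s(2) = 22; s(3) = 19; s(4) = 11; s(5) = 1; s(6) = 19.
Since s(6) = s(3) = 19, the sequence is eventually periodic: after a pre-period of length 3 it cycles with period 3.
For k ≥ 3, s(k) depends only on (k - 3) mod 3. (51 - 3) mod 3 = 0, so s(51) = s(3) = 19.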